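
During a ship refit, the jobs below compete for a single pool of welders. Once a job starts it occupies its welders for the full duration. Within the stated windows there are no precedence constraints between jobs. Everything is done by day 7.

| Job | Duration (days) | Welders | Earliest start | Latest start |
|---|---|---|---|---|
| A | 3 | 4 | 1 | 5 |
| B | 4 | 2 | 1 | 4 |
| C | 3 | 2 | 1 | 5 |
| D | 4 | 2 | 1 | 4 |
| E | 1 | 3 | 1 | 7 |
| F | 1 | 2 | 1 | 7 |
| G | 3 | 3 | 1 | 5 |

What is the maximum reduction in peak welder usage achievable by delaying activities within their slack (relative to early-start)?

10

Early-start peak: d1:18  d2:13  d3:13  d4:4  d5:0  d6:0  d7:0 ⇒ 18.
Leveled (A@1, B@1, C@1, D@4, E@4, F@5, G@5): d1:8  d2:8  d3:8  d4:7  d5:7  d6:5  d7:5 ⇒ 8.
Reduction 18 − 8 = 10.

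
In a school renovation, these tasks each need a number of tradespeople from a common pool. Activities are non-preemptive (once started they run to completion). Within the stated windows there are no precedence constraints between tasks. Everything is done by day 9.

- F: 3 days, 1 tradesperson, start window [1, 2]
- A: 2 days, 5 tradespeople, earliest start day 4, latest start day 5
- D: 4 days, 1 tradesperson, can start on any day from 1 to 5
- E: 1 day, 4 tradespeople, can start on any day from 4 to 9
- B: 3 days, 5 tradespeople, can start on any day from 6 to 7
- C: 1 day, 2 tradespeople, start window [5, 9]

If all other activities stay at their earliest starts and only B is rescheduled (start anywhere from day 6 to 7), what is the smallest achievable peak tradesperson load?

10

B@6: d1:2  d2:2  d3:2  d4:10  d5:7  d6:5  d7:5  d8:5  d9:0 → peak 10
B@7: d1:2  d2:2  d3:2  d4:10  d5:7  d6:0  d7:5  d8:5  d9:5 → peak 10
Best is B@6, peak 10.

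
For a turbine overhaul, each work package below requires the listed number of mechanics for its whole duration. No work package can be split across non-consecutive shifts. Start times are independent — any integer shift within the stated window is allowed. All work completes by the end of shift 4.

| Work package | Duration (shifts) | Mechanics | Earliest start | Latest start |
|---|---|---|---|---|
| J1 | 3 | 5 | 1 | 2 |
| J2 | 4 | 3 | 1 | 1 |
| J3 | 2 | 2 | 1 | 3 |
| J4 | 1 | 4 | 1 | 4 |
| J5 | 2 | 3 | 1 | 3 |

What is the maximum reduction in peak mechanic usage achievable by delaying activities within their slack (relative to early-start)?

Early-start peak: s1:17  s2:13  s3:8  s4:3 ⇒ 17.
Leveled (J1@1, J2@1, J3@1, J4@4, J5@3): s1:10  s2:10  s3:11  s4:10 ⇒ 11.
Reduction 17 − 11 = 6.

6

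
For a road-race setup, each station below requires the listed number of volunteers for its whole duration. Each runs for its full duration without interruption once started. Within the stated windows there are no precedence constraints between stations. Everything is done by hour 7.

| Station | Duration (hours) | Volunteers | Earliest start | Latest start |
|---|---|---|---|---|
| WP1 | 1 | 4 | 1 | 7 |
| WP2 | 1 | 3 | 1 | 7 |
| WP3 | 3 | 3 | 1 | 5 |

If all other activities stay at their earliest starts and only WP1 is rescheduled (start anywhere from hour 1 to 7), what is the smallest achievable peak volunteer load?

WP1@1: h1:10  h2:3  h3:3  h4:0  h5:0  h6:0  h7:0 → peak 10
WP1@2: h1:6  h2:7  h3:3  h4:0  h5:0  h6:0  h7:0 → peak 7
WP1@3: h1:6  h2:3  h3:7  h4:0  h5:0  h6:0  h7:0 → peak 7
WP1@4: h1:6  h2:3  h3:3  h4:4  h5:0  h6:0  h7:0 → peak 6
WP1@5: h1:6  h2:3  h3:3  h4:0  h5:4  h6:0  h7:0 → peak 6
WP1@6: h1:6  h2:3  h3:3  h4:0  h5:0  h6:4  h7:0 → peak 6
WP1@7: h1:6  h2:3  h3:3  h4:0  h5:0  h6:0  h7:4 → peak 6
Best is WP1@4, peak 6.

6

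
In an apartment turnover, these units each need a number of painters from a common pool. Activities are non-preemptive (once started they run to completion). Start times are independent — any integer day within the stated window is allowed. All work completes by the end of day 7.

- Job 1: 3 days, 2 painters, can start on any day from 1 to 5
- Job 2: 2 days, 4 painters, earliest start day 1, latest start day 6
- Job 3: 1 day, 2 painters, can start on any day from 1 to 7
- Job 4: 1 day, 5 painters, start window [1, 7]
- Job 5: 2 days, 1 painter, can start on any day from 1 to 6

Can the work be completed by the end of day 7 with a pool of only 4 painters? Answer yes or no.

no

The minimum achievable peak is 5; 4 < 5, so no feasible schedule stays within the cap.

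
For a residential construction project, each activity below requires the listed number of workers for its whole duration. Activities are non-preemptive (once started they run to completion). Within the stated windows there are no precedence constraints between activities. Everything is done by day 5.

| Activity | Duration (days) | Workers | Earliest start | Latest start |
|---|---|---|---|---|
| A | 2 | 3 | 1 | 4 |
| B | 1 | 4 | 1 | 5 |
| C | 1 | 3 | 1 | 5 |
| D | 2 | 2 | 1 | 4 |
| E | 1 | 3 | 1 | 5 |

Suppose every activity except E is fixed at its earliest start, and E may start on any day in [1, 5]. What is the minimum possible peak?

12

E@1: d1:15  d2:5  d3:0  d4:0  d5:0 → peak 15
E@2: d1:12  d2:8  d3:0  d4:0  d5:0 → peak 12
E@3: d1:12  d2:5  d3:3  d4:0  d5:0 → peak 12
E@4: d1:12  d2:5  d3:0  d4:3  d5:0 → peak 12
E@5: d1:12  d2:5  d3:0  d4:0  d5:3 → peak 12
Best is E@2, peak 12.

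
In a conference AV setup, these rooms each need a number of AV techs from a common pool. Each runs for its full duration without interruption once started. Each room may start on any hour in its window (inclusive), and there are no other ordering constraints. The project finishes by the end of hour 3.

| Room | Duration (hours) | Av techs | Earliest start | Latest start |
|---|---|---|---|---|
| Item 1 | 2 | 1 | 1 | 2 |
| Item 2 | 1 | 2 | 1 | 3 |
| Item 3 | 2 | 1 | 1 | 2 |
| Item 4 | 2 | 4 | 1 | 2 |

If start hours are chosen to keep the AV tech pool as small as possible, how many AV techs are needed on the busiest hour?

Early-start (Item 1@1, Item 2@1, Item 3@1, Item 4@1) gives peak 8: h1:8  h2:6  h3:0.
Shift Item 4→2.
Schedule Item 1@1, Item 2@1, Item 3@1, Item 4@2: h1:4  h2:6  h3:4 — peak 6.
No arrangement of the 24 feasible schedules does better.

6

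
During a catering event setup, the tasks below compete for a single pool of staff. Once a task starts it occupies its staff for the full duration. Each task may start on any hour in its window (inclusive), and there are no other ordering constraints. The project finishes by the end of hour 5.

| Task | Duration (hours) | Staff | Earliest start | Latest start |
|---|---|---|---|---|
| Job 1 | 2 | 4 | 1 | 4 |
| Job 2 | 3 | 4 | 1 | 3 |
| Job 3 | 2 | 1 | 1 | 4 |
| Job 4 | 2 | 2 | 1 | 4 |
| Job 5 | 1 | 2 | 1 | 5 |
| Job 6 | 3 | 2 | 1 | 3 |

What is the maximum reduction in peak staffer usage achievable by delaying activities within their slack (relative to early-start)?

Early-start peak: h1:15  h2:13  h3:6  h4:0  h5:0 ⇒ 15.
Leveled (Job 1@1, Job 2@1, Job 3@3, Job 4@4, Job 5@4, Job 6@3): h1:8  h2:8  h3:7  h4:7  h5:4 ⇒ 8.
Reduction 15 − 8 = 7.

7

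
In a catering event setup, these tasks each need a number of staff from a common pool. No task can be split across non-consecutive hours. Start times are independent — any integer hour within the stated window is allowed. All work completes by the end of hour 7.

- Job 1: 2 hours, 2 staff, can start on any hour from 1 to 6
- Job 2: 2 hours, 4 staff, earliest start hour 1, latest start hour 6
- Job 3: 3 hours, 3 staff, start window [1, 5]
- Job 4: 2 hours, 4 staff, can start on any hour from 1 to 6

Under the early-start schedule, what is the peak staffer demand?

13

Early-start schedule: Job 1@1, Job 2@1, Job 3@1, Job 4@1.
Load per hour: hour 1: 13, hour 2: 13, hour 3: 3, hour 4: 0, hour 5: 0, hour 6: 0, hour 7: 0.
Peak is 13.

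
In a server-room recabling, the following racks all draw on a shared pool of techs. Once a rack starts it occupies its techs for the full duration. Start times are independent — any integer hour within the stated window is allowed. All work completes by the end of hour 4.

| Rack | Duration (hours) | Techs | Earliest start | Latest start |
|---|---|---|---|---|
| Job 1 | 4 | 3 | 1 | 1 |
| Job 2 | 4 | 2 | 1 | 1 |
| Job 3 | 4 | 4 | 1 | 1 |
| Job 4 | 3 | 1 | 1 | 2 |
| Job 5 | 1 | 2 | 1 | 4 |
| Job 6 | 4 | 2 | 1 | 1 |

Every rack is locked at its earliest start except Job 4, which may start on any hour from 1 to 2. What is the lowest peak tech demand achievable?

13

Job 4@1: h1:14  h2:12  h3:12  h4:11 → peak 14
Job 4@2: h1:13  h2:12  h3:12  h4:12 → peak 13
Best is Job 4@2, peak 13.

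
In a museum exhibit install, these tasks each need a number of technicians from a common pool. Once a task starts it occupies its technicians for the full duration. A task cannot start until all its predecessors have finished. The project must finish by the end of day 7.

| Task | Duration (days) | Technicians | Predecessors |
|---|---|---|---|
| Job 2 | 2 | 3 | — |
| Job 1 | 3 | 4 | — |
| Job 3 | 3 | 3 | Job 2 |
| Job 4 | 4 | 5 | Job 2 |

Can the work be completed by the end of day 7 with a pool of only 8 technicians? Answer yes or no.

Schedule Job 2@1, Job 1@1, Job 3@3, Job 4@4: d1:7  d2:7  d3:7  d4:8  d5:8  d6:5  d7:5 — peak 8 ≤ 8.

yes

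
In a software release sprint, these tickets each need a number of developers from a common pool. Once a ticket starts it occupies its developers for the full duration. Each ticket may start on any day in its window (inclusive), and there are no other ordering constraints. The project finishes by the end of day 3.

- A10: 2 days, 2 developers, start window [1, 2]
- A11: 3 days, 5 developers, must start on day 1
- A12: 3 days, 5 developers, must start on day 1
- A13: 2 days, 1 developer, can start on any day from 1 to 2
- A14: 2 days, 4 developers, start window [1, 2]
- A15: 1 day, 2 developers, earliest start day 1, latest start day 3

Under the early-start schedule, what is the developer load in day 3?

10

At early start, day 3 has: A11, A12.
Demand: 5 + 5 = 10.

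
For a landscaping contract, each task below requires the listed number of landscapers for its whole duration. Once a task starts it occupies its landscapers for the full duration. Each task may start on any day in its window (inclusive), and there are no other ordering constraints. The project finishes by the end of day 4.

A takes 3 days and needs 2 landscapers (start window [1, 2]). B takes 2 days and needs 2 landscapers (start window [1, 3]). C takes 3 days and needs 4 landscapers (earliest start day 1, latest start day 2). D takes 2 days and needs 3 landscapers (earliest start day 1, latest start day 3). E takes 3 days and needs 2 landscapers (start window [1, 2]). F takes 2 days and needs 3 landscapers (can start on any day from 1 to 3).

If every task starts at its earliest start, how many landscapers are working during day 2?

16

At early start, day 2 has: A, B, C, D, E, F.
Demand: 2 + 2 + 4 + 3 + 2 + 3 = 16.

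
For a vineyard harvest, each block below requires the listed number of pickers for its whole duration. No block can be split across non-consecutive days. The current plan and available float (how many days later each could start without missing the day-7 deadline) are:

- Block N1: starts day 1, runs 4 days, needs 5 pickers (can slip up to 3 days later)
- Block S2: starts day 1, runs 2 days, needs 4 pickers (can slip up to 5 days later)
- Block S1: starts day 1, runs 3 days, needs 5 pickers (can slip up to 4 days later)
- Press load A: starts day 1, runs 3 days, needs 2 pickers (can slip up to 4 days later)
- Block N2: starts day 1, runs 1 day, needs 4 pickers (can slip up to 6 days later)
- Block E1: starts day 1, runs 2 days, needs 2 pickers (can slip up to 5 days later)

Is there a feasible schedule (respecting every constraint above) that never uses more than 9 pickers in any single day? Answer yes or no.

yes

Schedule Block N1@1, Block S2@1, Block S1@5, Press load A@3, Block N2@6, Block E1@3: d1:9  d2:9  d3:9  d4:9  d5:7  d6:9  d7:5 — peak 9 ≤ 9.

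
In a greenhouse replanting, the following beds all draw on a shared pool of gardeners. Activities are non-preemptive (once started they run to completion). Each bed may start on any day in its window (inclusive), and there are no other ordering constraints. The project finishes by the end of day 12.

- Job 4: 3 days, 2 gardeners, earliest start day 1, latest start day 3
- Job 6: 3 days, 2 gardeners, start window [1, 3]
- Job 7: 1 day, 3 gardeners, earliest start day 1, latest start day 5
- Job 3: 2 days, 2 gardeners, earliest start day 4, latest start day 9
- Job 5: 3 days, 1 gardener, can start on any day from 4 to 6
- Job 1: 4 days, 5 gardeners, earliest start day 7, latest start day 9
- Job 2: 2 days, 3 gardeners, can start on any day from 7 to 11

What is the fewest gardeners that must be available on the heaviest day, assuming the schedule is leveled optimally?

Early-start (Job 4@1, Job 6@1, Job 7@1, Job 3@4, Job 5@4, Job 1@7, Job 2@7) gives peak 8: d1:7  d2:4  d3:4  d4:3  d5:3  d6:1  d7:8  d8:8  d9:5  d10:5  d11:0  d12:0.
Shift Job 7→4, Job 5→5, Job 1→9.
Schedule Job 4@1, Job 6@1, Job 7@4, Job 3@4, Job 5@5, Job 1@9, Job 2@7: d1:4  d2:4  d3:4  d4:5  d5:3  d6:1  d7:4  d8:3  d9:5  d10:5  d11:5  d12:5 — peak 5.

5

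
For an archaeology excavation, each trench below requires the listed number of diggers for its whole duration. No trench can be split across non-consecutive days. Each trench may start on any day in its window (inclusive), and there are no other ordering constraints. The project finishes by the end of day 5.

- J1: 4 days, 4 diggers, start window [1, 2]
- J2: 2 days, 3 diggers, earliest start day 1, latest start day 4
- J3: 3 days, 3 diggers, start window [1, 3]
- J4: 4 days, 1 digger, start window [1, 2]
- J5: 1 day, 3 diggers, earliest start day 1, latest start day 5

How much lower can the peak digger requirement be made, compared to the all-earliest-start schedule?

6

Early-start peak: d1:14  d2:11  d3:8  d4:5  d5:0 ⇒ 14.
Leveled (J1@1, J2@1, J3@3, J4@1, J5@5): d1:8  d2:8  d3:8  d4:8  d5:6 ⇒ 8.
Reduction 14 − 8 = 6.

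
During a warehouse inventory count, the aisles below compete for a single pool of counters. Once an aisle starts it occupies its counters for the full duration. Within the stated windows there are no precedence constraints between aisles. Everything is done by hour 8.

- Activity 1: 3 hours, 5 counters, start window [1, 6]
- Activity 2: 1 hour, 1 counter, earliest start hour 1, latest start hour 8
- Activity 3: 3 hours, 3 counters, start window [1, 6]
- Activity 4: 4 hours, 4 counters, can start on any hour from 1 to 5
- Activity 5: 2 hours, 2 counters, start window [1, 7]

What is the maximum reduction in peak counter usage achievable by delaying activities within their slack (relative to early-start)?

8

Early-start peak: h1:15  h2:14  h3:12  h4:4  h5:0  h6:0  h7:0  h8:0 ⇒ 15.
Leveled (Activity 1@1, Activity 2@1, Activity 3@4, Activity 4@4, Activity 5@2): h1:6  h2:7  h3:7  h4:7  h5:7  h6:7  h7:4  h8:0 ⇒ 7.
Reduction 15 − 7 = 8.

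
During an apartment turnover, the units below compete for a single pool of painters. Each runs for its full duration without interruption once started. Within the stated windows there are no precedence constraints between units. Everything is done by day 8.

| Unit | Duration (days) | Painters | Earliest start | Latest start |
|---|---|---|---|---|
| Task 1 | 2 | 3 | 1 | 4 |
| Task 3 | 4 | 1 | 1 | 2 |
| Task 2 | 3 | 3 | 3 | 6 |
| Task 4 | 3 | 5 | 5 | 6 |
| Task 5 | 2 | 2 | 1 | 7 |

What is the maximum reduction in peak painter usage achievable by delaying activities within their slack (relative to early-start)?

Early-start peak: d1:6  d2:6  d3:4  d4:4  d5:8  d6:5  d7:5  d8:0 ⇒ 8.
Leveled (Task 1@1, Task 3@1, Task 2@3, Task 4@6, Task 5@1): d1:6  d2:6  d3:4  d4:4  d5:3  d6:5  d7:5  d8:5 ⇒ 6.
Reduction 8 − 6 = 2.

2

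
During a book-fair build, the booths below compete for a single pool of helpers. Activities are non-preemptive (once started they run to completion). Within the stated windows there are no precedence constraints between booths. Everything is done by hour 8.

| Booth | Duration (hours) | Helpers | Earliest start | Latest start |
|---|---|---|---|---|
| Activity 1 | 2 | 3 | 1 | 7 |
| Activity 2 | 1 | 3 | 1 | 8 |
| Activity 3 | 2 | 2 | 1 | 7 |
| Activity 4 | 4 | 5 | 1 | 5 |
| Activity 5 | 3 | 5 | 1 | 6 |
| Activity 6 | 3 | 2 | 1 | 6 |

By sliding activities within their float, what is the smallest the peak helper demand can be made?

8

Early-start (Activity 1@1, Activity 2@1, Activity 3@1, Activity 4@1, Activity 5@1, Activity 6@1) gives peak 20: h1:20  h2:17  h3:12  h4:5  h5:0  h6:0  h7:0  h8:0.
Shift Activity 3→3, Activity 4→2, Activity 5→6, Activity 6→5.
Schedule Activity 1@1, Activity 2@1, Activity 3@3, Activity 4@2, Activity 5@6, Activity 6@5: h1:6  h2:8  h3:7  h4:7  h5:7  h6:7  h7:7  h8:5 — peak 8.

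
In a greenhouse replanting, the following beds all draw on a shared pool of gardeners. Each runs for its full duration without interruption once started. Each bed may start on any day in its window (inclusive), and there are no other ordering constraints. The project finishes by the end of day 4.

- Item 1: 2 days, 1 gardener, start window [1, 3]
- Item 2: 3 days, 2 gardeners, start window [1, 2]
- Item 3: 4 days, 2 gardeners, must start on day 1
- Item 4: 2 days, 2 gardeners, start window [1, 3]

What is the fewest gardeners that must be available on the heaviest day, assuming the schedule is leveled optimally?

Early-start (Item 1@1, Item 2@1, Item 3@1, Item 4@1) gives peak 7: d1:7  d2:7  d3:4  d4:2.
Shift Item 4→3.
Schedule Item 1@1, Item 2@1, Item 3@1, Item 4@3: d1:5  d2:5  d3:6  d4:4 — peak 6.
No arrangement of the 18 feasible schedules does better.

6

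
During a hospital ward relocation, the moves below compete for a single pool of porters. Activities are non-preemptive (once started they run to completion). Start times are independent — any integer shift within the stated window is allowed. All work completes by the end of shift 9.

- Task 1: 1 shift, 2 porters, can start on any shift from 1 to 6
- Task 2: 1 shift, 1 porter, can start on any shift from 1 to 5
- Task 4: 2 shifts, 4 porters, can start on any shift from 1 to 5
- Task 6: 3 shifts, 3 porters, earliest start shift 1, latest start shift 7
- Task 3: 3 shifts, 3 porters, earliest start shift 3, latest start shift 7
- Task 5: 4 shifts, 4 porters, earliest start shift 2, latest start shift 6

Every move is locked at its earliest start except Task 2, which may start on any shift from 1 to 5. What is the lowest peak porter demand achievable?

Task 2@1: s1:10  s2:11  s3:10  s4:7  s5:7  s6:0  s7:0  s8:0  s9:0 → peak 11
Task 2@2: s1:9  s2:12  s3:10  s4:7  s5:7  s6:0  s7:0  s8:0  s9:0 → peak 12
Task 2@3: s1:9  s2:11  s3:11  s4:7  s5:7  s6:0  s7:0  s8:0  s9:0 → peak 11
Task 2@4: s1:9  s2:11  s3:10  s4:8  s5:7  s6:0  s7:0  s8:0  s9:0 → peak 11
Task 2@5: s1:9  s2:11  s3:10  s4:7  s5:8  s6:0  s7:0  s8:0  s9:0 → peak 11
Best is Task 2@1, peak 11.

11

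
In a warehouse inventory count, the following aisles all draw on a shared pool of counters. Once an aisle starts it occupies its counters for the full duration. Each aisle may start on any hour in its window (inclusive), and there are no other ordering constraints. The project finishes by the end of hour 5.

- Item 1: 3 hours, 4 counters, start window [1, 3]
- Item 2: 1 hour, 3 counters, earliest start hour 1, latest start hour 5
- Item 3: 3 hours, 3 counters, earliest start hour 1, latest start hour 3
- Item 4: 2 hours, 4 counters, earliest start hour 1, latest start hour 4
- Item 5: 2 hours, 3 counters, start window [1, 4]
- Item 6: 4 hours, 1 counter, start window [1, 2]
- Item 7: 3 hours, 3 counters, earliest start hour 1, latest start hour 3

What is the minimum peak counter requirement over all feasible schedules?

Early-start (Item 1@1, Item 2@1, Item 3@1, Item 4@1, Item 5@1, Item 6@1, Item 7@1) gives peak 21: h1:21  h2:18  h3:11  h4:1  h5:0.
Shift Item 4→4, Item 5→4, Item 7→2.
Schedule Item 1@1, Item 2@1, Item 3@1, Item 4@4, Item 5@4, Item 6@1, Item 7@2: h1:11  h2:11  h3:11  h4:11  h5:7 — peak 11.
Total counter-hours = 51 over 5 hours ⇒ peak ≥ ⌈51/5⌉ = 11, so 11 is optimal.

11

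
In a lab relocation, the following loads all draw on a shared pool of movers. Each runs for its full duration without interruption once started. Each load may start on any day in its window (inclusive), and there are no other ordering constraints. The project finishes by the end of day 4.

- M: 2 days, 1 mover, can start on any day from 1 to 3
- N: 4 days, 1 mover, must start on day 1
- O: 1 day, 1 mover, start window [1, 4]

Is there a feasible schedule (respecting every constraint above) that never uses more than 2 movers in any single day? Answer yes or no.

Schedule M@1, N@1, O@3: d1:2  d2:2  d3:2  d4:1 — peak 2 ≤ 2.

yes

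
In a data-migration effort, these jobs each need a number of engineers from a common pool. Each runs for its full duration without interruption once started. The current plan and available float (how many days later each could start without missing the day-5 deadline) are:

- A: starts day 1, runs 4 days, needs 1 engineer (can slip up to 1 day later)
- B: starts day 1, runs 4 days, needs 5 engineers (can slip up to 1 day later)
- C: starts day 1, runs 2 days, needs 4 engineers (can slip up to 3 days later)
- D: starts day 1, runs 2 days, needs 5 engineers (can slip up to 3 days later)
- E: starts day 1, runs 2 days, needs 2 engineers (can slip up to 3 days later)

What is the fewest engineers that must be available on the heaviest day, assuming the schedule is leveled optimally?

12

Early-start (A@1, B@1, C@1, D@1, E@1) gives peak 17: d1:17  d2:17  d3:6  d4:6  d5:0.
Shift D→3.
Schedule A@1, B@1, C@1, D@3, E@1: d1:12  d2:12  d3:11  d4:11  d5:0 — peak 12.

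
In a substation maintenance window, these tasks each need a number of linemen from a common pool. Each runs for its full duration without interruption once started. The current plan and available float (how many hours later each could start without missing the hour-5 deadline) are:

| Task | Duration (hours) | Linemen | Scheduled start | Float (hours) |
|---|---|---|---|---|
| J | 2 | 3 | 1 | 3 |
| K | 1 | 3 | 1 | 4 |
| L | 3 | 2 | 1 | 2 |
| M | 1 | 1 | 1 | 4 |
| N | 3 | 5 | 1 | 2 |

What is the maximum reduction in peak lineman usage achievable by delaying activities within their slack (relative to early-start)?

Early-start peak: h1:14  h2:10  h3:7  h4:0  h5:0 ⇒ 14.
Leveled (J@1, K@1, L@2, M@1, N@3): h1:7  h2:5  h3:7  h4:7  h5:5 ⇒ 7.
Reduction 14 − 7 = 7.

7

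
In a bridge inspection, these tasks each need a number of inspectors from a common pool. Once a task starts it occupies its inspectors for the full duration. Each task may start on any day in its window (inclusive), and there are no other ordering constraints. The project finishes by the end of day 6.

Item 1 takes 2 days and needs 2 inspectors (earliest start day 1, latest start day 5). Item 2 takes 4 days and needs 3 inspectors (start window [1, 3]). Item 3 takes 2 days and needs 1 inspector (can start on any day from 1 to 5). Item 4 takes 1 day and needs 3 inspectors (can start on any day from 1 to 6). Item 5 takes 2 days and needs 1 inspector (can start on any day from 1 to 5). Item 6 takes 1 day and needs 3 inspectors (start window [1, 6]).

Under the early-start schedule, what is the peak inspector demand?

13

Early-start schedule: Item 1@1, Item 2@1, Item 3@1, Item 4@1, Item 5@1, Item 6@1.
Load per day: day 1: 13, day 2: 7, day 3: 3, day 4: 3, day 5: 0, day 6: 0.
Peak is 13.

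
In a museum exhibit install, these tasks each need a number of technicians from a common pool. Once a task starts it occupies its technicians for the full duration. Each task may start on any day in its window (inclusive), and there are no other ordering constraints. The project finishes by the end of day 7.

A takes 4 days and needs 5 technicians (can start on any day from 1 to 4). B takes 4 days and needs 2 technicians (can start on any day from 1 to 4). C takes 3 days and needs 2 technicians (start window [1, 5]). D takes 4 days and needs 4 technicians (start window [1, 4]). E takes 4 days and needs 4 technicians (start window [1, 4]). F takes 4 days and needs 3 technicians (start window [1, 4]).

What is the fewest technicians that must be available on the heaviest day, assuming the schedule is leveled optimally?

18

Early-start (A@1, B@1, C@1, D@1, E@1, F@1) gives peak 20: d1:20  d2:20  d3:20  d4:18  d5:0  d6:0  d7:0.
Shift F→4.
Schedule A@1, B@1, C@1, D@1, E@1, F@4: d1:17  d2:17  d3:17  d4:18  d5:3  d6:3  d7:3 — peak 18.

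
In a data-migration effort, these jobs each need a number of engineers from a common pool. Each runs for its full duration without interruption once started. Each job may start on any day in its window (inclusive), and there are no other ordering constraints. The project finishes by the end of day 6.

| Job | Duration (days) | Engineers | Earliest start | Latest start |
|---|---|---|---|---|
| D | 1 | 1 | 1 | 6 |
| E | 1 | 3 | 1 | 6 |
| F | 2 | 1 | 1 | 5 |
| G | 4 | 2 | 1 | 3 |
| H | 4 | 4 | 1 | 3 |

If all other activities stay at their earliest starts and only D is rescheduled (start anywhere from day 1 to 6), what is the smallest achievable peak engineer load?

10

D@1: d1:11  d2:7  d3:6  d4:6  d5:0  d6:0 → peak 11
D@2: d1:10  d2:8  d3:6  d4:6  d5:0  d6:0 → peak 10
D@3: d1:10  d2:7  d3:7  d4:6  d5:0  d6:0 → peak 10
D@4: d1:10  d2:7  d3:6  d4:7  d5:0  d6:0 → peak 10
D@5: d1:10  d2:7  d3:6  d4:6  d5:1  d6:0 → peak 10
D@6: d1:10  d2:7  d3:6  d4:6  d5:0  d6:1 → peak 10
Best is D@2, peak 10.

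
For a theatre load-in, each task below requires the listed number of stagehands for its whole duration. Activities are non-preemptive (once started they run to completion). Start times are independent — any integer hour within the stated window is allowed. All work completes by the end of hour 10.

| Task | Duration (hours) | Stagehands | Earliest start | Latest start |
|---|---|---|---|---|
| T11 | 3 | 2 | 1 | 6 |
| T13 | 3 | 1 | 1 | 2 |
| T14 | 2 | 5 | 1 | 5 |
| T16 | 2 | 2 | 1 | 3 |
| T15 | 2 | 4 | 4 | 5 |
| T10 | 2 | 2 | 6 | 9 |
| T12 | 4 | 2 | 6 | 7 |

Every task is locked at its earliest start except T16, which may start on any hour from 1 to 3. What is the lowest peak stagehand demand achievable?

T16@1: h1:10  h2:10  h3:3  h4:4  h5:4  h6:4  h7:4  h8:2  h9:2  h10:0 → peak 10
T16@2: h1:8  h2:10  h3:5  h4:4  h5:4  h6:4  h7:4  h8:2  h9:2  h10:0 → peak 10
T16@3: h1:8  h2:8  h3:5  h4:6  h5:4  h6:4  h7:4  h8:2  h9:2  h10:0 → peak 8
Best is T16@3, peak 8.

8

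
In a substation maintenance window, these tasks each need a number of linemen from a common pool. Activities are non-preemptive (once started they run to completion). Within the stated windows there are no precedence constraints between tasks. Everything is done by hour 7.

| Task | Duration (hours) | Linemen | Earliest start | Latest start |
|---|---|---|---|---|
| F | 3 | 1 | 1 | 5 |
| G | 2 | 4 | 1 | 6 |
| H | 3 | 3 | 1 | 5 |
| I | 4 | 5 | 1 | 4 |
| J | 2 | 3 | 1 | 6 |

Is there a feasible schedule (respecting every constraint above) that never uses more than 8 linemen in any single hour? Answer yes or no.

yes

Schedule F@1, G@1, H@1, I@4, J@3: h1:8  h2:8  h3:7  h4:8  h5:5  h6:5  h7:5 — peak 8 ≤ 8.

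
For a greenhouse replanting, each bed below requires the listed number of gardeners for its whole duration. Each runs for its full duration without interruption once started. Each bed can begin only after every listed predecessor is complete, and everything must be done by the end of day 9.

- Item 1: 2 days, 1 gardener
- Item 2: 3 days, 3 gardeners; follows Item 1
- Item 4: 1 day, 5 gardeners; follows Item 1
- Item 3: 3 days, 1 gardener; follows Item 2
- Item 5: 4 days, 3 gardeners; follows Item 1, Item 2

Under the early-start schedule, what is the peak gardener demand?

Early-start schedule: Item 1@1, Item 2@3, Item 4@3, Item 3@6, Item 5@6.
Load per day: day 1: 1, day 2: 1, day 3: 8, day 4: 3, day 5: 3, day 6: 4, day 7: 4, day 8: 4, day 9: 3.
Peak is 8.

8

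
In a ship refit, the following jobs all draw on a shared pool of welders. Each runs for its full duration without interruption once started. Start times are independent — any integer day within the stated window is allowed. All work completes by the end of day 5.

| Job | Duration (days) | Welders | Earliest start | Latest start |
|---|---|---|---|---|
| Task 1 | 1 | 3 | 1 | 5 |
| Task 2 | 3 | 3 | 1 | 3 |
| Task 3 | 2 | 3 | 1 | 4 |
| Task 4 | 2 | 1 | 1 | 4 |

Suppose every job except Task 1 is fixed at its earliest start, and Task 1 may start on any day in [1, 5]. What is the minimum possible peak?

Task 1@1: d1:10  d2:7  d3:3  d4:0  d5:0 → peak 10
Task 1@2: d1:7  d2:10  d3:3  d4:0  d5:0 → peak 10
Task 1@3: d1:7  d2:7  d3:6  d4:0  d5:0 → peak 7
Task 1@4: d1:7  d2:7  d3:3  d4:3  d5:0 → peak 7
Task 1@5: d1:7  d2:7  d3:3  d4:0  d5:3 → peak 7
Best is Task 1@3, peak 7.

7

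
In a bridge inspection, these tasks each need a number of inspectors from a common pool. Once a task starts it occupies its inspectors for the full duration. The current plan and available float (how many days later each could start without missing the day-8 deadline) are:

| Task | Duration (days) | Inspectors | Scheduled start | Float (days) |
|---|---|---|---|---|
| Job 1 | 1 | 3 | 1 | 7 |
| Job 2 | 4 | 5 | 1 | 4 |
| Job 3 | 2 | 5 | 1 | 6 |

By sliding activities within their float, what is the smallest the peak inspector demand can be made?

5

Early-start (Job 1@1, Job 2@1, Job 3@1) gives peak 13: d1:13  d2:10  d3:5  d4:5  d5:0  d6:0  d7:0  d8:0.
Shift Job 2→2, Job 3→6.
Schedule Job 1@1, Job 2@2, Job 3@6: d1:3  d2:5  d3:5  d4:5  d5:5  d6:5  d7:5  d8:0 — peak 5.
Total inspector-days = 33 over 8 days ⇒ peak ≥ ⌈33/8⌉ = 5, so 5 is optimal.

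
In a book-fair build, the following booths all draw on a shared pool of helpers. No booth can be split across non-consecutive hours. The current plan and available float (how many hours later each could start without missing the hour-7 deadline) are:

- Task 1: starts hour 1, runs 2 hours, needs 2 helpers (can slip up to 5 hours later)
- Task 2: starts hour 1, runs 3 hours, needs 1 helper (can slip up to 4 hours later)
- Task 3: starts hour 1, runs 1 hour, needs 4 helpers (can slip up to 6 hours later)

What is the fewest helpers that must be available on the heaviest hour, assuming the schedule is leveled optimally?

Early-start (Task 1@1, Task 2@1, Task 3@1) gives peak 7: h1:7  h2:3  h3:1  h4:0  h5:0  h6:0  h7:0.
Shift Task 3→4.
Schedule Task 1@1, Task 2@1, Task 3@4: h1:3  h2:3  h3:1  h4:4  h5:0  h6:0  h7:0 — peak 4.

4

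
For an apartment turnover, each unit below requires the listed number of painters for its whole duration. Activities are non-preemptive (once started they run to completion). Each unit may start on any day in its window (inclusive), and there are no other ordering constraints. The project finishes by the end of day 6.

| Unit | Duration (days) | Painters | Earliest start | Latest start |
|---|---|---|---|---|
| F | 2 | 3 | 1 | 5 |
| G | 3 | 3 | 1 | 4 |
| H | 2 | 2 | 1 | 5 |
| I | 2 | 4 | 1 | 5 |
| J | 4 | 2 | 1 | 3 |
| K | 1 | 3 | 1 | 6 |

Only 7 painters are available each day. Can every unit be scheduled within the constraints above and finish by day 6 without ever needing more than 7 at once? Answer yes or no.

yes

Schedule F@1, G@1, H@3, I@5, J@3, K@4: d1:6  d2:6  d3:7  d4:7  d5:6  d6:6 — peak 7 ≤ 7.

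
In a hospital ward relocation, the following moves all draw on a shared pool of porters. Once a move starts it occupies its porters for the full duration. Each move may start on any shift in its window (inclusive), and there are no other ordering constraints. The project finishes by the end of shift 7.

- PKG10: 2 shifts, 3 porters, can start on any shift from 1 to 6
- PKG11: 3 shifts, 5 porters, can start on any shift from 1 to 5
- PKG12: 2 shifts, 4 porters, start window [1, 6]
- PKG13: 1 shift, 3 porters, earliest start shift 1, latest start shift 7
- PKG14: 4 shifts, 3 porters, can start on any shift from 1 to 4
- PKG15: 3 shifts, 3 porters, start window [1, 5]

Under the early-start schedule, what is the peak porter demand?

Early-start schedule: PKG10@1, PKG11@1, PKG12@1, PKG13@1, PKG14@1, PKG15@1.
Load per shift: shift 1: 21, shift 2: 18, shift 3: 11, shift 4: 3, shift 5: 0, shift 6: 0, shift 7: 0.
Peak is 21.

21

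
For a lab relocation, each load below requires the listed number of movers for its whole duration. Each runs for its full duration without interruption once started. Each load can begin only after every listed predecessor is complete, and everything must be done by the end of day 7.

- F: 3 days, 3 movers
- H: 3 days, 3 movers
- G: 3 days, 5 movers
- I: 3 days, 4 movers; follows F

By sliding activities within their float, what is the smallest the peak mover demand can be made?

Early-start (F@1, H@1, G@1, I@4) gives peak 11: d1:11  d2:11  d3:11  d4:4  d5:4  d6:4  d7:0.
Shift H→4.
Schedule F@1, H@4, G@1, I@4: d1:8  d2:8  d3:8  d4:7  d5:7  d6:7  d7:0 — peak 8.

8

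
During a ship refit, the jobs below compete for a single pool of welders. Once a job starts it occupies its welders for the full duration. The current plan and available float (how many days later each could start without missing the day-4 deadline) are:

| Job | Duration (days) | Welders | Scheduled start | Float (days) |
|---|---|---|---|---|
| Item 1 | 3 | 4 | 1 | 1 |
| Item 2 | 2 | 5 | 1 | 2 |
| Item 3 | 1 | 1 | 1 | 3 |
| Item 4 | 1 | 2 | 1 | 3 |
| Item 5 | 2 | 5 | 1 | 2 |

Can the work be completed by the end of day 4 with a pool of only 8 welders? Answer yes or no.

Total welder-days = 35; over 4 days the average is 35/4 > 8, so some day must exceed 8.

no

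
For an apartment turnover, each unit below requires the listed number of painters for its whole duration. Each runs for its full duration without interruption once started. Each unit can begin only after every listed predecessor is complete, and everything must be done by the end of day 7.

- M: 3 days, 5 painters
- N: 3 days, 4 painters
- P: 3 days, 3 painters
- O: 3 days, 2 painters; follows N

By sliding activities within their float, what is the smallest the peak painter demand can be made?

7

Early-start (M@1, N@1, P@1, O@4) gives peak 12: d1:12  d2:12  d3:12  d4:2  d5:2  d6:2  d7:0.
Shift M→4.
Schedule M@4, N@1, P@1, O@4: d1:7  d2:7  d3:7  d4:7  d5:7  d6:7  d7:0 — peak 7.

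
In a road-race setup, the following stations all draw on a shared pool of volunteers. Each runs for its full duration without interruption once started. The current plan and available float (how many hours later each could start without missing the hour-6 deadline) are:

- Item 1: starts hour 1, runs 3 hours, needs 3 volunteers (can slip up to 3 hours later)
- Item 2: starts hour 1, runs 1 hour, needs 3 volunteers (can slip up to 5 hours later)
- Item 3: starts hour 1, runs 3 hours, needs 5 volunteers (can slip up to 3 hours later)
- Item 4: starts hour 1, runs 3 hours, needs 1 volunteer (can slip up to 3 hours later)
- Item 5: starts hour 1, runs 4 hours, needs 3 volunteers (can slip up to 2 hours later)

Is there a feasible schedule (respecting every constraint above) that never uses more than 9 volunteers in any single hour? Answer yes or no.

yes

Schedule Item 1@1, Item 2@1, Item 3@4, Item 4@1, Item 5@2: h1:7  h2:7  h3:7  h4:8  h5:8  h6:5 — peak 8 ≤ 9.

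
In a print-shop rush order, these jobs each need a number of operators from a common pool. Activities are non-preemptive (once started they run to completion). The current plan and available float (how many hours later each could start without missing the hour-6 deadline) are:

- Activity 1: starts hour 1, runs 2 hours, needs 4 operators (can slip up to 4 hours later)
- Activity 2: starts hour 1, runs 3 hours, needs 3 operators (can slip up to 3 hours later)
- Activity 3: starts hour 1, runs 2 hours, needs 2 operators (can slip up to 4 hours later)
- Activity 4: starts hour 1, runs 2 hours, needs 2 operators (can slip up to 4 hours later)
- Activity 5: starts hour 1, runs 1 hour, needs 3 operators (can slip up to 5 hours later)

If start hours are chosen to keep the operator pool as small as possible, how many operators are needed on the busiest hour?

5

Early-start (Activity 1@1, Activity 2@1, Activity 3@1, Activity 4@1, Activity 5@1) gives peak 14: h1:14  h2:11  h3:3  h4:0  h5:0  h6:0.
Shift Activity 2→3, Activity 3→3, Activity 4→5, Activity 5→6.
Schedule Activity 1@1, Activity 2@3, Activity 3@3, Activity 4@5, Activity 5@6: h1:4  h2:4  h3:5  h4:5  h5:5  h6:5 — peak 5.
Total operator-hours = 28 over 6 hours ⇒ peak ≥ ⌈28/6⌉ = 5, so 5 is optimal.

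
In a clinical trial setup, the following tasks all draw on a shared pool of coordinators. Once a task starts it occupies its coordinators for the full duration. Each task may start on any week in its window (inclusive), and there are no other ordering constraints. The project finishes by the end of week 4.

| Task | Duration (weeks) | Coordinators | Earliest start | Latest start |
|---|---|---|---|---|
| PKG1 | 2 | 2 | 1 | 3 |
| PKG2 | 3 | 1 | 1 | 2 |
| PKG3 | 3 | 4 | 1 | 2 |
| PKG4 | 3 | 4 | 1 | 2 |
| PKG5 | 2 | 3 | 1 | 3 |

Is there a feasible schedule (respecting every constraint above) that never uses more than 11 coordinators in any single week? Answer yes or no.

The minimum achievable peak is 12; 11 < 12, so no feasible schedule stays within the cap.

no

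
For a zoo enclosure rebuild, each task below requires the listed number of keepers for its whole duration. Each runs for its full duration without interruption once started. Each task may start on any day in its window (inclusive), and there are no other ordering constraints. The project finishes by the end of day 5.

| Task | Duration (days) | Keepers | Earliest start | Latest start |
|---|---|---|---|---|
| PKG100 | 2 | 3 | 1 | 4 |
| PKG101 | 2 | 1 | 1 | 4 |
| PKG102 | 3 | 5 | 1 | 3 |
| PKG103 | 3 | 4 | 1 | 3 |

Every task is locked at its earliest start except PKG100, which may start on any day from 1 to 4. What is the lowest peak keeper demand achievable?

PKG100@1: d1:13  d2:13  d3:9  d4:0  d5:0 → peak 13
PKG100@2: d1:10  d2:13  d3:12  d4:0  d5:0 → peak 13
PKG100@3: d1:10  d2:10  d3:12  d4:3  d5:0 → peak 12
PKG100@4: d1:10  d2:10  d3:9  d4:3  d5:3 → peak 10
Best is PKG100@4, peak 10.

10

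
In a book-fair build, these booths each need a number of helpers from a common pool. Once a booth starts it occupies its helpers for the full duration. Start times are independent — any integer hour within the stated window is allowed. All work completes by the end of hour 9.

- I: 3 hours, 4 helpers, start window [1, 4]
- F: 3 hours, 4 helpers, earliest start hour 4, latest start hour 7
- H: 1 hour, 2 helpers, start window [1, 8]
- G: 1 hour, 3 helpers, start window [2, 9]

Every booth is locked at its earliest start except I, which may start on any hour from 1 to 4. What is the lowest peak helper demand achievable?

I@1: h1:6  h2:7  h3:4  h4:4  h5:4  h6:4  h7:0  h8:0  h9:0 → peak 7
I@2: h1:2  h2:7  h3:4  h4:8  h5:4  h6:4  h7:0  h8:0  h9:0 → peak 8
I@3: h1:2  h2:3  h3:4  h4:8  h5:8  h6:4  h7:0  h8:0  h9:0 → peak 8
I@4: h1:2  h2:3  h3:0  h4:8  h5:8  h6:8  h7:0  h8:0  h9:0 → peak 8
Best is I@1, peak 7.

7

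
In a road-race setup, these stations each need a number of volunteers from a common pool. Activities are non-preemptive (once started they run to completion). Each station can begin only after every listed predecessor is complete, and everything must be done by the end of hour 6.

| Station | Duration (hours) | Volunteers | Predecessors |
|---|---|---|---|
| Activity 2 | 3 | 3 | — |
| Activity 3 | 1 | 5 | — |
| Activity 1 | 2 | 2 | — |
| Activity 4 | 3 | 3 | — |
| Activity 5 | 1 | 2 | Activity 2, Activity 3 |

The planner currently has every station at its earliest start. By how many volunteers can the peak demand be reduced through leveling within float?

Early-start peak: h1:13  h2:8  h3:6  h4:2  h5:0  h6:0 ⇒ 13.
Leveled (Activity 2@1, Activity 3@4, Activity 1@5, Activity 4@1, Activity 5@5): h1:6  h2:6  h3:6  h4:5  h5:4  h6:2 ⇒ 6.
Reduction 13 − 6 = 7.

7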